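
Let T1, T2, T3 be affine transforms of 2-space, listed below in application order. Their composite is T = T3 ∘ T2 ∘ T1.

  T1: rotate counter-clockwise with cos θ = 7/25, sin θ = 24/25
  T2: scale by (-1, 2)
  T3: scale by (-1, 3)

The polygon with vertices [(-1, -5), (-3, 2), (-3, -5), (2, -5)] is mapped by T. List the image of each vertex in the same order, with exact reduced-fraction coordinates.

T1 rotate counter-clockwise with cos θ = 7/25, sin θ = 24/25: (-1, -5) → (113/25, -59/25); (-3, 2) → (-69/25, -58/25); (-3, -5) → (99/25, -107/25); (2, -5) → (134/25, 13/25)
T2 scale by (-1, 2): (113/25, -59/25) → (-113/25, -118/25); (-69/25, -58/25) → (69/25, -116/25); (99/25, -107/25) → (-99/25, -214/25); (134/25, 13/25) → (-134/25, 26/25)
T3 scale by (-1, 3): (-113/25, -118/25) → (113/25, -354/25); (69/25, -116/25) → (-69/25, -348/25); (-99/25, -214/25) → (99/25, -642/25); (-134/25, 26/25) → (134/25, 78/25)

image vertices: (113/25, -354/25), (-69/25, -348/25), (99/25, -642/25), (134/25, 78/25)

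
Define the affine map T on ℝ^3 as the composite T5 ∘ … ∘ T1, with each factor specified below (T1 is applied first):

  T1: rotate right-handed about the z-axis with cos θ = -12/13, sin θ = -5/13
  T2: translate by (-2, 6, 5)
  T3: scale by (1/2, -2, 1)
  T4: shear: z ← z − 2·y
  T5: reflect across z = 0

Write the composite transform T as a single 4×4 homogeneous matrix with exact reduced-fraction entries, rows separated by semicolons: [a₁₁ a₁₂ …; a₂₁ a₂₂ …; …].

T = [-6/13 5/26 0 -1; 10/13 24/13 0 -12; 20/13 48/13 -1 -29; 0 0 0 1]

T1 = [-12/13 5/13 0 0; -5/13 -12/13 0 0; 0 0 1 0; 0 0 0 1]
T2·T1 = [-12/13 5/13 0 -2; -5/13 -12/13 0 6; 0 0 1 5; 0 0 0 1]
T3·…·T1 = [-6/13 5/26 0 -1; 10/13 24/13 0 -12; 0 0 1 5; 0 0 0 1]
T4·…·T1 = [-6/13 5/26 0 -1; 10/13 24/13 0 -12; -20/13 -48/13 1 29; 0 0 0 1]
T5·…·T1 = [-6/13 5/26 0 -1; 10/13 24/13 0 -12; 20/13 48/13 -1 -29; 0 0 0 1]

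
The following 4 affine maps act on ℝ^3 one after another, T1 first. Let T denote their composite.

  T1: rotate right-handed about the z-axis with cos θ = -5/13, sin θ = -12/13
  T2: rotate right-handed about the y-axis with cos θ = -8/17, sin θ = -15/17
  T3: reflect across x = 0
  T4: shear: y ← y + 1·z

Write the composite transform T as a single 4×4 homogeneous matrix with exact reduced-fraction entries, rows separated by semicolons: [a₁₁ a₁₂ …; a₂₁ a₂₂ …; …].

T = [-40/221 96/221 15/17 0; -279/221 95/221 -8/17 0; -75/221 180/221 -8/17 0; 0 0 0 1]

T1 = [-5/13 12/13 0 0; -12/13 -5/13 0 0; 0 0 1 0; 0 0 0 1]
T2·T1 = [40/221 -96/221 -15/17 0; -12/13 -5/13 0 0; -75/221 180/221 -8/17 0; 0 0 0 1]
T3·…·T1 = [-40/221 96/221 15/17 0; -12/13 -5/13 0 0; -75/221 180/221 -8/17 0; 0 0 0 1]
T4·…·T1 = [-40/221 96/221 15/17 0; -279/221 95/221 -8/17 0; -75/221 180/221 -8/17 0; 0 0 0 1]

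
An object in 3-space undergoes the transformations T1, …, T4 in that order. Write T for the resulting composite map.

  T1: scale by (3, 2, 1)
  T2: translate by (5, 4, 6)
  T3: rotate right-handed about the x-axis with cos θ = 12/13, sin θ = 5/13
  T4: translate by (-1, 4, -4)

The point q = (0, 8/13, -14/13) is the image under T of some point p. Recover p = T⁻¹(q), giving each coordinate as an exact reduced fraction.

p = (-4/3, -3, -2)

T1 = [3 0 0 0; 0 2 0 0; 0 0 1 0; 0 0 0 1]
T2·T1 = [3 0 0 5; 0 2 0 4; 0 0 1 6; 0 0 0 1]
T3·…·T1 = [3 0 0 5; 0 24/13 -5/13 18/13; 0 10/13 12/13 92/13; 0 0 0 1]
T4·…·T1 = [3 0 0 4; 0 24/13 -5/13 70/13; 0 10/13 12/13 40/13; 0 0 0 1]
det M = 6; M⁻¹ = [1/3 0 0 -4/3; 0 6/13 5/26 -40/13; 0 -5/13 12/13 -10/13; 0 0 0 1]
M⁻¹ · (0, 8/13, -14/13)ᵀ = (-4/3, -3, -2)ᵀ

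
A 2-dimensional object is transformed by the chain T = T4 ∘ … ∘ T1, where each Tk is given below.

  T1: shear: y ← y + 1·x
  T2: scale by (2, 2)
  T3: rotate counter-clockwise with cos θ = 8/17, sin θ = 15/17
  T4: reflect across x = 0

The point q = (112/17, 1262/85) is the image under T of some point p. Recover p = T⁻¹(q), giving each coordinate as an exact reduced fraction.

T1 = [1 0 0; 1 1 0; 0 0 1]
T2·T1 = [2 0 0; 2 2 0; 0 0 1]
T3·…·T1 = [-14/17 -30/17 0; 46/17 16/17 0; 0 0 1]
T4·…·T1 = [14/17 30/17 0; 46/17 16/17 0; 0 0 1]
det M = -4; M⁻¹ = [-4/17 15/34 0; 23/34 -7/34 0; 0 0 1]
M⁻¹ · (112/17, 1262/85)ᵀ = (5, 7/5)ᵀ

p = (5, 7/5)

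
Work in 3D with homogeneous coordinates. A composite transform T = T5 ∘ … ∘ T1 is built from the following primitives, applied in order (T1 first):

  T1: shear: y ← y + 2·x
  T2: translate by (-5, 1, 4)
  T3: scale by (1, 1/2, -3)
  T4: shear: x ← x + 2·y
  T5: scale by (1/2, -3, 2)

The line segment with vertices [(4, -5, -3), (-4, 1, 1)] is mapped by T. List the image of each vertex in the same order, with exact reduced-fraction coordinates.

T1 shear: y ← y + 2·x: (4, -5, -3) → (4, 3, -3); (-4, 1, 1) → (-4, -7, 1)
T2 translate by (-5, 1, 4): (4, 3, -3) → (-1, 4, 1); (-4, -7, 1) → (-9, -6, 5)
T3 scale by (1, 1/2, -3): (-1, 4, 1) → (-1, 2, -3); (-9, -6, 5) → (-9, -3, -15)
T4 shear: x ← x + 2·y: (-1, 2, -3) → (3, 2, -3); (-9, -3, -15) → (-15, -3, -15)
T5 scale by (1/2, -3, 2): (3, 2, -3) → (3/2, -6, -6); (-15, -3, -15) → (-15/2, 9, -30)

image vertices: (3/2, -6, -6), (-15/2, 9, -30)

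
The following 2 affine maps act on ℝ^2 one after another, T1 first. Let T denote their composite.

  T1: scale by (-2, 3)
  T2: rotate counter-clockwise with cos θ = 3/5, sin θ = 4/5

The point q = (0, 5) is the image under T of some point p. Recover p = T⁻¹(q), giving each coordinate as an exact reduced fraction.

p = (-2, 1)

T1 = [-2 0 0; 0 3 0; 0 0 1]
T2·T1 = [-6/5 -12/5 0; -8/5 9/5 0; 0 0 1]
det M = -6; M⁻¹ = [-3/10 -2/5 0; -4/15 1/5 0; 0 0 1]
M⁻¹ · (0, 5)ᵀ = (-2, 1)ᵀ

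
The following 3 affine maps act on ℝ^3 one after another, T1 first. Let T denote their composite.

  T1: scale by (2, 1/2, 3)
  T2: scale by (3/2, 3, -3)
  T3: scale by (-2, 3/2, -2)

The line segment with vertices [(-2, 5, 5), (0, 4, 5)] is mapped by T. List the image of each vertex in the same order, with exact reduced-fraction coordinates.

T1 scale by (2, 1/2, 3): (-2, 5, 5) → (-4, 5/2, 15); (0, 4, 5) → (0, 2, 15)
T2 scale by (3/2, 3, -3): (-4, 5/2, 15) → (-6, 15/2, -45); (0, 2, 15) → (0, 6, -45)
T3 scale by (-2, 3/2, -2): (-6, 15/2, -45) → (12, 45/4, 90); (0, 6, -45) → (0, 9, 90)

image vertices: (12, 45/4, 90), (0, 9, 90)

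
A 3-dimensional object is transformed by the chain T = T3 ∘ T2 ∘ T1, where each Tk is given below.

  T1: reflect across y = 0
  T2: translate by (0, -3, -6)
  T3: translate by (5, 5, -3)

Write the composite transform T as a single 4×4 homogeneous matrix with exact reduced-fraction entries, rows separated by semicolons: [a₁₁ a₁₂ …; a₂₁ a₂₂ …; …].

T = [1 0 0 5; 0 -1 0 2; 0 0 1 -9; 0 0 0 1]

T1 = [1 0 0 0; 0 -1 0 0; 0 0 1 0; 0 0 0 1]
T2·T1 = [1 0 0 0; 0 -1 0 -3; 0 0 1 -6; 0 0 0 1]
T3·…·T1 = [1 0 0 5; 0 -1 0 2; 0 0 1 -9; 0 0 0 1]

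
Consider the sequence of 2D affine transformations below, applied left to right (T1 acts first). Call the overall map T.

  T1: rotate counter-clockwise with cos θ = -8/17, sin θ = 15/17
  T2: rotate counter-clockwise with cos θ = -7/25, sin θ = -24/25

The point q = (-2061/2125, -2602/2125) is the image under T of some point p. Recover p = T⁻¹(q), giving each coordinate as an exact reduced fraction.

T1 = [-8/17 -15/17 0; 15/17 -8/17 0; 0 0 1]
T2·T1 = [416/425 -87/425 0; 87/425 416/425 0; 0 0 1]
det M = 1; M⁻¹ = [416/425 87/425 0; -87/425 416/425 0; 0 0 1]
M⁻¹ · (-2061/2125, -2602/2125)ᵀ = (-6/5, -1)ᵀ

p = (-6/5, -1)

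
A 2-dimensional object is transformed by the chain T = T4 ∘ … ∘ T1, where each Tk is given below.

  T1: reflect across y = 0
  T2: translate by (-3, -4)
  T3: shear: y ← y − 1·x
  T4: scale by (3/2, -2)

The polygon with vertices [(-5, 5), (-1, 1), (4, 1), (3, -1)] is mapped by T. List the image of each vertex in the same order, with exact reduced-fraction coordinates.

image vertices: (-12, 2), (-6, 2), (3/2, 12), (0, 6)

T1 reflect across y = 0: (-5, 5) → (-5, -5); (-1, 1) → (-1, -1); (4, 1) → (4, -1); (3, -1) → (3, 1)
T2 translate by (-3, -4): (-5, -5) → (-8, -9); (-1, -1) → (-4, -5); (4, -1) → (1, -5); (3, 1) → (0, -3)
T3 shear: y ← y − 1·x: (-8, -9) → (-8, -1); (-4, -5) → (-4, -1); (1, -5) → (1, -6); (0, -3) → (0, -3)
T4 scale by (3/2, -2): (-8, -1) → (-12, 2); (-4, -1) → (-6, 2); (1, -6) → (3/2, 12); (0, -3) → (0, 6)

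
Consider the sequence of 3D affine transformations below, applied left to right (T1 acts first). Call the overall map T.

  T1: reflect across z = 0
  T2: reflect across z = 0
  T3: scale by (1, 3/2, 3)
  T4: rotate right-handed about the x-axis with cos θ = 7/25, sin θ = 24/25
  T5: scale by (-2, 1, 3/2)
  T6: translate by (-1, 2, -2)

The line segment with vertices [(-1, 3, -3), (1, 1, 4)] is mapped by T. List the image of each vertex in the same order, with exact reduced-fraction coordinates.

T1 reflect across z = 0: (-1, 3, -3) → (-1, 3, 3); (1, 1, 4) → (1, 1, -4)
T2 reflect across z = 0: (-1, 3, 3) → (-1, 3, -3); (1, 1, -4) → (1, 1, 4)
T3 scale by (1, 3/2, 3): (-1, 3, -3) → (-1, 9/2, -9); (1, 1, 4) → (1, 3/2, 12)
T4 rotate right-handed about the x-axis with cos θ = 7/25, sin θ = 24/25: (-1, 9/2, -9) → (-1, 99/10, 9/5); (1, 3/2, 12) → (1, -111/10, 24/5)
T5 scale by (-2, 1, 3/2): (-1, 99/10, 9/5) → (2, 99/10, 27/10); (1, -111/10, 24/5) → (-2, -111/10, 36/5)
T6 translate by (-1, 2, -2): (2, 99/10, 27/10) → (1, 119/10, 7/10); (-2, -111/10, 36/5) → (-3, -91/10, 26/5)

image vertices: (1, 119/10, 7/10), (-3, -91/10, 26/5)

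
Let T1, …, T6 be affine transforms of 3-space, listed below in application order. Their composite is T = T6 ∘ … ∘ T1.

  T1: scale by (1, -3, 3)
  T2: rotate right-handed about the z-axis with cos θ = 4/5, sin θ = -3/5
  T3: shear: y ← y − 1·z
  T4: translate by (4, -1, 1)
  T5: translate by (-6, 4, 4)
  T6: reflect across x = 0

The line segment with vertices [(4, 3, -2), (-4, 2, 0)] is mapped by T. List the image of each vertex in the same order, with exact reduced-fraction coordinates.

image vertices: (21/5, -3/5, -1), (44/5, 3/5, 5)

T1 scale by (1, -3, 3): (4, 3, -2) → (4, -9, -6); (-4, 2, 0) → (-4, -6, 0)
T2 rotate right-handed about the z-axis with cos θ = 4/5, sin θ = -3/5: (4, -9, -6) → (-11/5, -48/5, -6); (-4, -6, 0) → (-34/5, -12/5, 0)
T3 shear: y ← y − 1·z: (-11/5, -48/5, -6) → (-11/5, -18/5, -6); (-34/5, -12/5, 0) → (-34/5, -12/5, 0)
T4 translate by (4, -1, 1): (-11/5, -18/5, -6) → (9/5, -23/5, -5); (-34/5, -12/5, 0) → (-14/5, -17/5, 1)
T5 translate by (-6, 4, 4): (9/5, -23/5, -5) → (-21/5, -3/5, -1); (-14/5, -17/5, 1) → (-44/5, 3/5, 5)
T6 reflect across x = 0: (-21/5, -3/5, -1) → (21/5, -3/5, -1); (-44/5, 3/5, 5) → (44/5, 3/5, 5)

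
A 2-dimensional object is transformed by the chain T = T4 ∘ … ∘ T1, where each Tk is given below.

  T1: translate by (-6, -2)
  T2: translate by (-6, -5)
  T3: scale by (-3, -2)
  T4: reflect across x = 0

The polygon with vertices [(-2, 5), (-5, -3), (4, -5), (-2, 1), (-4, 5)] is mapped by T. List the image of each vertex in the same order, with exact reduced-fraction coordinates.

T1 translate by (-6, -2): (-2, 5) → (-8, 3); (-5, -3) → (-11, -5); (4, -5) → (-2, -7); (-2, 1) → (-8, -1); (-4, 5) → (-10, 3)
T2 translate by (-6, -5): (-8, 3) → (-14, -2); (-11, -5) → (-17, -10); (-2, -7) → (-8, -12); (-8, -1) → (-14, -6); (-10, 3) → (-16, -2)
T3 scale by (-3, -2): (-14, -2) → (42, 4); (-17, -10) → (51, 20); (-8, -12) → (24, 24); (-14, -6) → (42, 12); (-16, -2) → (48, 4)
T4 reflect across x = 0: (42, 4) → (-42, 4); (51, 20) → (-51, 20); (24, 24) → (-24, 24); (42, 12) → (-42, 12); (48, 4) → (-48, 4)

image vertices: (-42, 4), (-51, 20), (-24, 24), (-42, 12), (-48, 4)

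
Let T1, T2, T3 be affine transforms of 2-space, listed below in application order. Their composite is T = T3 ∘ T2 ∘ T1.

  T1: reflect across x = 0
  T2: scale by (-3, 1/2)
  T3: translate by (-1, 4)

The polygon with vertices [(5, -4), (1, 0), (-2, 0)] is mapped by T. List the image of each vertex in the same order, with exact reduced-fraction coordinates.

image vertices: (14, 2), (2, 4), (-7, 4)

T1 reflect across x = 0: (5, -4) → (-5, -4); (1, 0) → (-1, 0); (-2, 0) → (2, 0)
T2 scale by (-3, 1/2): (-5, -4) → (15, -2); (-1, 0) → (3, 0); (2, 0) → (-6, 0)
T3 translate by (-1, 4): (15, -2) → (14, 2); (3, 0) → (2, 4); (-6, 0) → (-7, 4)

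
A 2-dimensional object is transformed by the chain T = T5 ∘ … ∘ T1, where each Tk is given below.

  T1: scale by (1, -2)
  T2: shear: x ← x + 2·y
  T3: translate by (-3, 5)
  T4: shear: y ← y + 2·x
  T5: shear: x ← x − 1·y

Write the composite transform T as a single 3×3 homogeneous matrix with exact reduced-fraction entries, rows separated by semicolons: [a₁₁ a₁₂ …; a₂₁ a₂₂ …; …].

T = [-1 6 -2; 2 -10 -1; 0 0 1]

T1 = [1 0 0; 0 -2 0; 0 0 1]
T2·T1 = [1 -4 0; 0 -2 0; 0 0 1]
T3·…·T1 = [1 -4 -3; 0 -2 5; 0 0 1]
T4·…·T1 = [1 -4 -3; 2 -10 -1; 0 0 1]
T5·…·T1 = [-1 6 -2; 2 -10 -1; 0 0 1]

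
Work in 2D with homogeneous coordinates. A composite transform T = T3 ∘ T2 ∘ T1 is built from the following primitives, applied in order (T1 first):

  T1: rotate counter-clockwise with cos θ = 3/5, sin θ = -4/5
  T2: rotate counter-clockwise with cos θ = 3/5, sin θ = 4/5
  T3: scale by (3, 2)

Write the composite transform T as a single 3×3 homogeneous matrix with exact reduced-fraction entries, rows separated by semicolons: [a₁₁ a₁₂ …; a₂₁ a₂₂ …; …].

T = [3 0 0; 0 2 0; 0 0 1]

T1 = [3/5 4/5 0; -4/5 3/5 0; 0 0 1]
T2·T1 = [1 0 0; 0 1 0; 0 0 1]
T3·…·T1 = [3 0 0; 0 2 0; 0 0 1]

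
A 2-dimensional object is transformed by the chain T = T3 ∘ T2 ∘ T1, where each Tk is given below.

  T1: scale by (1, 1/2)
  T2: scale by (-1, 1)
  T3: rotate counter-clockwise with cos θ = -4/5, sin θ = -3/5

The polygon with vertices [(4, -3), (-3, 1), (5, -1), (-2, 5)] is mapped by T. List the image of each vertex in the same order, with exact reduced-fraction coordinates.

image vertices: (23/10, 18/5), (-21/10, -11/5), (37/10, 17/5), (-1/10, -16/5)

T1 scale by (1, 1/2): (4, -3) → (4, -3/2); (-3, 1) → (-3, 1/2); (5, -1) → (5, -1/2); (-2, 5) → (-2, 5/2)
T2 scale by (-1, 1): (4, -3/2) → (-4, -3/2); (-3, 1/2) → (3, 1/2); (5, -1/2) → (-5, -1/2); (-2, 5/2) → (2, 5/2)
T3 rotate counter-clockwise with cos θ = -4/5, sin θ = -3/5: (-4, -3/2) → (23/10, 18/5); (3, 1/2) → (-21/10, -11/5); (-5, -1/2) → (37/10, 17/5); (2, 5/2) → (-1/10, -16/5)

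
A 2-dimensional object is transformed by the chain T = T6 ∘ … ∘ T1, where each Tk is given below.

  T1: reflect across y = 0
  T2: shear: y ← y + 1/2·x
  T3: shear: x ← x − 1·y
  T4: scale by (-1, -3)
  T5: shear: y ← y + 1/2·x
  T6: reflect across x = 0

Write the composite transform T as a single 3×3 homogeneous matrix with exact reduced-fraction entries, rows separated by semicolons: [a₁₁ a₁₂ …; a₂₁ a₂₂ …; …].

T1 = [1 0 0; 0 -1 0; 0 0 1]
T2·T1 = [1 0 0; 1/2 -1 0; 0 0 1]
T3·…·T1 = [1/2 1 0; 1/2 -1 0; 0 0 1]
T4·…·T1 = [-1/2 -1 0; -3/2 3 0; 0 0 1]
T5·…·T1 = [-1/2 -1 0; -7/4 5/2 0; 0 0 1]
T6·…·T1 = [1/2 1 0; -7/4 5/2 0; 0 0 1]

T = [1/2 1 0; -7/4 5/2 0; 0 0 1]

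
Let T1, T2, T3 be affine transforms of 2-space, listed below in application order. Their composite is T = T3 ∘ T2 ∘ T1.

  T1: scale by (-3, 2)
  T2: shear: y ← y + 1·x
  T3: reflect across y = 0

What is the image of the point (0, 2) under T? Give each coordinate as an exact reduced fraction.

T(p) = (0, -4)

T1 scale by (-3, 2): (0, 2) → (0, 4)
T2 shear: y ← y + 1·x: (0, 4) → (0, 4)
T3 reflect across y = 0: (0, 4) → (0, -4)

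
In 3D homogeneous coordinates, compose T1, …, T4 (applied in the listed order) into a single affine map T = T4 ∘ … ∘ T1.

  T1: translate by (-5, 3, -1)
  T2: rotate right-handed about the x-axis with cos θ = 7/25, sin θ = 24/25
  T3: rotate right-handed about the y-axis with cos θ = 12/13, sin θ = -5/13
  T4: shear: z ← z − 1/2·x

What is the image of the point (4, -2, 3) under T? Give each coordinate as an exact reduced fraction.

T(p) = (-98/65, -41/25, 576/325)

T1 translate by (-5, 3, -1): (4, -2, 3) → (-1, 1, 2)
T2 rotate right-handed about the x-axis with cos θ = 7/25, sin θ = 24/25: (-1, 1, 2) → (-1, -41/25, 38/25)
T3 rotate right-handed about the y-axis with cos θ = 12/13, sin θ = -5/13: (-1, -41/25, 38/25) → (-98/65, -41/25, 331/325)
T4 shear: z ← z − 1/2·x: (-98/65, -41/25, 331/325) → (-98/65, -41/25, 576/325)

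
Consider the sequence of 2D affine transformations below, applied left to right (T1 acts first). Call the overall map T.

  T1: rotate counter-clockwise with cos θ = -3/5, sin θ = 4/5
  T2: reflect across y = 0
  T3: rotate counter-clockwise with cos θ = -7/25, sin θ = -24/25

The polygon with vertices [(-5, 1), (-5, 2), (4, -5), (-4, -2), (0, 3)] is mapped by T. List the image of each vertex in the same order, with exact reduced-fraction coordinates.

image vertices: (19/5, -17/5), (23/5, -14/5), (-32/5, 1/5), (4/5, -22/5), (12/5, 9/5)

T1 rotate counter-clockwise with cos θ = -3/5, sin θ = 4/5: (-5, 1) → (11/5, -23/5); (-5, 2) → (7/5, -26/5); (4, -5) → (8/5, 31/5); (-4, -2) → (4, -2); (0, 3) → (-12/5, -9/5)
T2 reflect across y = 0: (11/5, -23/5) → (11/5, 23/5); (7/5, -26/5) → (7/5, 26/5); (8/5, 31/5) → (8/5, -31/5); (4, -2) → (4, 2); (-12/5, -9/5) → (-12/5, 9/5)
T3 rotate counter-clockwise with cos θ = -7/25, sin θ = -24/25: (11/5, 23/5) → (19/5, -17/5); (7/5, 26/5) → (23/5, -14/5); (8/5, -31/5) → (-32/5, 1/5); (4, 2) → (4/5, -22/5); (-12/5, 9/5) → (12/5, 9/5)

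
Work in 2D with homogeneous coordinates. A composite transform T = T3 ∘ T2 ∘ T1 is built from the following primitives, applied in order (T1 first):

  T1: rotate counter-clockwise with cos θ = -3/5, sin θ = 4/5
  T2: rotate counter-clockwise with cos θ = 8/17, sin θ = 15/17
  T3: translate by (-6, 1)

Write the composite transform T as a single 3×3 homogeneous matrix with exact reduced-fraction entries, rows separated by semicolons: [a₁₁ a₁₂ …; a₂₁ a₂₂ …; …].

T1 = [-3/5 -4/5 0; 4/5 -3/5 0; 0 0 1]
T2·T1 = [-84/85 13/85 0; -13/85 -84/85 0; 0 0 1]
T3·…·T1 = [-84/85 13/85 -6; -13/85 -84/85 1; 0 0 1]

T = [-84/85 13/85 -6; -13/85 -84/85 1; 0 0 1]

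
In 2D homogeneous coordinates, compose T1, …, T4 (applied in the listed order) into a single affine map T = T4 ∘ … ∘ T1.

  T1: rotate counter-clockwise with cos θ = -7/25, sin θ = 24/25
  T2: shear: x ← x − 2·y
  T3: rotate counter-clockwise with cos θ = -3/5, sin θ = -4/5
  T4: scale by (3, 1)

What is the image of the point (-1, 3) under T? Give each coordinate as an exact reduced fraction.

T1 rotate counter-clockwise with cos θ = -7/25, sin θ = 24/25: (-1, 3) → (-13/5, -9/5)
T2 shear: x ← x − 2·y: (-13/5, -9/5) → (1, -9/5)
T3 rotate counter-clockwise with cos θ = -3/5, sin θ = -4/5: (1, -9/5) → (-51/25, 7/25)
T4 scale by (3, 1): (-51/25, 7/25) → (-153/25, 7/25)

T(p) = (-153/25, 7/25)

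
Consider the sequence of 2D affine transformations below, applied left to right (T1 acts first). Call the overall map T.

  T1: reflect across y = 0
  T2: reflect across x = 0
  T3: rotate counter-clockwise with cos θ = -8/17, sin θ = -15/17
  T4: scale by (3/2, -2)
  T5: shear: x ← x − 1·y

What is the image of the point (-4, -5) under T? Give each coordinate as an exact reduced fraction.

T(p) = (-271/34, 200/17)

T1 reflect across y = 0: (-4, -5) → (-4, 5)
T2 reflect across x = 0: (-4, 5) → (4, 5)
T3 rotate counter-clockwise with cos θ = -8/17, sin θ = -15/17: (4, 5) → (43/17, -100/17)
T4 scale by (3/2, -2): (43/17, -100/17) → (129/34, 200/17)
T5 shear: x ← x − 1·y: (129/34, 200/17) → (-271/34, 200/17)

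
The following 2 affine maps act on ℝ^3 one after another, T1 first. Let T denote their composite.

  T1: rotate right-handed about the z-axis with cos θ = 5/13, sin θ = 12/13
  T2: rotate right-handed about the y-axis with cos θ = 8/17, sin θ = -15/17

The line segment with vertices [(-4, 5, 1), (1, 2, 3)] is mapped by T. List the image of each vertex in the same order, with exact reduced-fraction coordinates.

image vertices: (-835/221, -23/13, -1096/221), (-737/221, 22/13, 27/221)

T1 rotate right-handed about the z-axis with cos θ = 5/13, sin θ = 12/13: (-4, 5, 1) → (-80/13, -23/13, 1); (1, 2, 3) → (-19/13, 22/13, 3)
T2 rotate right-handed about the y-axis with cos θ = 8/17, sin θ = -15/17: (-80/13, -23/13, 1) → (-835/221, -23/13, -1096/221); (-19/13, 22/13, 3) → (-737/221, 22/13, 27/221)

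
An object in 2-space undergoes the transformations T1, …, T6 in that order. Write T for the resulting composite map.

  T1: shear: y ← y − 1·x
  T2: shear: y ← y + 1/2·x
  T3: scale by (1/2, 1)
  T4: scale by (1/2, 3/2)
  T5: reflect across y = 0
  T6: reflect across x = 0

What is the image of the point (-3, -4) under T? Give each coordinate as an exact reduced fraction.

T(p) = (3/4, 15/4)

T1 shear: y ← y − 1·x: (-3, -4) → (-3, -1)
T2 shear: y ← y + 1/2·x: (-3, -1) → (-3, -5/2)
T3 scale by (1/2, 1): (-3, -5/2) → (-3/2, -5/2)
T4 scale by (1/2, 3/2): (-3/2, -5/2) → (-3/4, -15/4)
T5 reflect across y = 0: (-3/4, -15/4) → (-3/4, 15/4)
T6 reflect across x = 0: (-3/4, 15/4) → (3/4, 15/4)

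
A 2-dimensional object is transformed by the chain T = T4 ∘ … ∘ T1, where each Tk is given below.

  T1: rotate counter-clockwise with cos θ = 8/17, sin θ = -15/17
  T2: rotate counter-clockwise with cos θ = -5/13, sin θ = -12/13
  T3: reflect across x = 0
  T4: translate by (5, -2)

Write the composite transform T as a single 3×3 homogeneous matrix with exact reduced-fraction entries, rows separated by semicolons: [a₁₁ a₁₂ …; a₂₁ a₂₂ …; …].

T = [220/221 -21/221 5; -21/221 -220/221 -2; 0 0 1]

T1 = [8/17 15/17 0; -15/17 8/17 0; 0 0 1]
T2·T1 = [-220/221 21/221 0; -21/221 -220/221 0; 0 0 1]
T3·…·T1 = [220/221 -21/221 0; -21/221 -220/221 0; 0 0 1]
T4·…·T1 = [220/221 -21/221 5; -21/221 -220/221 -2; 0 0 1]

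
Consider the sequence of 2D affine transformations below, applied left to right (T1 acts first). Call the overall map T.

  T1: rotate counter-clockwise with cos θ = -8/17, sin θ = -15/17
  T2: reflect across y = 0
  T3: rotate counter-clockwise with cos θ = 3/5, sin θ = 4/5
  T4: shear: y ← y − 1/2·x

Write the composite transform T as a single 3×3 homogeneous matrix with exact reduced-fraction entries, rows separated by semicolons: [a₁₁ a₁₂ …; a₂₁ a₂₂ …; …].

T1 = [-8/17 15/17 0; -15/17 -8/17 0; 0 0 1]
T2·T1 = [-8/17 15/17 0; 15/17 8/17 0; 0 0 1]
T3·…·T1 = [-84/85 13/85 0; 13/85 84/85 0; 0 0 1]
T4·…·T1 = [-84/85 13/85 0; 11/17 31/34 0; 0 0 1]

T = [-84/85 13/85 0; 11/17 31/34 0; 0 0 1]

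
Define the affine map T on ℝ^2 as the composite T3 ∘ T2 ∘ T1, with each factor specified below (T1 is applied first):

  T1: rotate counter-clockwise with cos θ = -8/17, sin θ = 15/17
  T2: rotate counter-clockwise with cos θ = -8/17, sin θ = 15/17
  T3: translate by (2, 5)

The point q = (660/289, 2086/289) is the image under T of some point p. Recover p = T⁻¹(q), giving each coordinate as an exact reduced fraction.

T1 = [-8/17 -15/17 0; 15/17 -8/17 0; 0 0 1]
T2·T1 = [-161/289 240/289 0; -240/289 -161/289 0; 0 0 1]
T3·…·T1 = [-161/289 240/289 2; -240/289 -161/289 5; 0 0 1]
det M = 1; M⁻¹ = [-161/289 -240/289 1522/289; 240/289 -161/289 325/289; 0 0 1]
M⁻¹ · (660/289, 2086/289)ᵀ = (-2, -1)ᵀ

p = (-2, -1)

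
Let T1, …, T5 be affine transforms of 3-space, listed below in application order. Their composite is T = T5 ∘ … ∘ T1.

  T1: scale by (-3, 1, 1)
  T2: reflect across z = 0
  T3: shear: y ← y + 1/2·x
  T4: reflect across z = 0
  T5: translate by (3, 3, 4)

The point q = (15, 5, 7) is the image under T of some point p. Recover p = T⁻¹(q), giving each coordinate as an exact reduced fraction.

T1 = [-3 0 0 0; 0 1 0 0; 0 0 1 0; 0 0 0 1]
T2·T1 = [-3 0 0 0; 0 1 0 0; 0 0 -1 0; 0 0 0 1]
T3·…·T1 = [-3 0 0 0; -3/2 1 0 0; 0 0 -1 0; 0 0 0 1]
T4·…·T1 = [-3 0 0 0; -3/2 1 0 0; 0 0 1 0; 0 0 0 1]
T5·…·T1 = [-3 0 0 3; -3/2 1 0 3; 0 0 1 4; 0 0 0 1]
det M = -3; M⁻¹ = [-1/3 0 0 1; -1/2 1 0 -3/2; 0 0 1 -4; 0 0 0 1]
M⁻¹ · (15, 5, 7)ᵀ = (-4, -4, 3)ᵀ

p = (-4, -4, 3)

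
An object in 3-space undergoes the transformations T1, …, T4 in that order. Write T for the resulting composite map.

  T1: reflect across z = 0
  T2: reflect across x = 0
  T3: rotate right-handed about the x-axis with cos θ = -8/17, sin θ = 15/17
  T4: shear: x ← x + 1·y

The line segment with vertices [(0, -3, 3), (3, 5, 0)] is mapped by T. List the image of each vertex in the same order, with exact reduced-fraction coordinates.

image vertices: (69/17, 69/17, -21/17), (-91/17, -40/17, 75/17)

T1 reflect across z = 0: (0, -3, 3) → (0, -3, -3); (3, 5, 0) → (3, 5, 0)
T2 reflect across x = 0: (0, -3, -3) → (0, -3, -3); (3, 5, 0) → (-3, 5, 0)
T3 rotate right-handed about the x-axis with cos θ = -8/17, sin θ = 15/17: (0, -3, -3) → (0, 69/17, -21/17); (-3, 5, 0) → (-3, -40/17, 75/17)
T4 shear: x ← x + 1·y: (0, 69/17, -21/17) → (69/17, 69/17, -21/17); (-3, -40/17, 75/17) → (-91/17, -40/17, 75/17)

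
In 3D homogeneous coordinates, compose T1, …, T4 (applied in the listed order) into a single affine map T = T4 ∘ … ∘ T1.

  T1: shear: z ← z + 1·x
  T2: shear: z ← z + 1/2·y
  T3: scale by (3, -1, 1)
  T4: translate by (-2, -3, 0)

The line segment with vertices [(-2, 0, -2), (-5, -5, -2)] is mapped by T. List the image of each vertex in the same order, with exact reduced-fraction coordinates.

T1 shear: z ← z + 1·x: (-2, 0, -2) → (-2, 0, -4); (-5, -5, -2) → (-5, -5, -7)
T2 shear: z ← z + 1/2·y: (-2, 0, -4) → (-2, 0, -4); (-5, -5, -7) → (-5, -5, -19/2)
T3 scale by (3, -1, 1): (-2, 0, -4) → (-6, 0, -4); (-5, -5, -19/2) → (-15, 5, -19/2)
T4 translate by (-2, -3, 0): (-6, 0, -4) → (-8, -3, -4); (-15, 5, -19/2) → (-17, 2, -19/2)

image vertices: (-8, -3, -4), (-17, 2, -19/2)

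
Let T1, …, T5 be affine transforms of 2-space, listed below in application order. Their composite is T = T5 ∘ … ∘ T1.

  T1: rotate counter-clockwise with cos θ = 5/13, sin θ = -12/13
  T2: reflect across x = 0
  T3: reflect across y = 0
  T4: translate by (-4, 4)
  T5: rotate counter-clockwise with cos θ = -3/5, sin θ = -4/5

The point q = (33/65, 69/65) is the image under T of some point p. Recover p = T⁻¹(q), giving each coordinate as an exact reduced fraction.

T1 = [5/13 12/13 0; -12/13 5/13 0; 0 0 1]
T2·T1 = [-5/13 -12/13 0; -12/13 5/13 0; 0 0 1]
T3·…·T1 = [-5/13 -12/13 0; 12/13 -5/13 0; 0 0 1]
T4·…·T1 = [-5/13 -12/13 -4; 12/13 -5/13 4; 0 0 1]
T5·…·T1 = [63/65 16/65 28/5; -16/65 63/65 4/5; 0 0 1]
det M = 1; M⁻¹ = [63/65 -16/65 -68/13; 16/65 63/65 -28/13; 0 0 1]
M⁻¹ · (33/65, 69/65)ᵀ = (-5, -1)ᵀ

p = (-5, -1)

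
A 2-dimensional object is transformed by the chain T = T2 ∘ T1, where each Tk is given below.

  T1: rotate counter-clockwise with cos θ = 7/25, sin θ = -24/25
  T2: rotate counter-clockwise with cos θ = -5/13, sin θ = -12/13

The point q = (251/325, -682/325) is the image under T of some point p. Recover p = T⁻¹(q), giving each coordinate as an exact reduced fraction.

T1 = [7/25 24/25 0; -24/25 7/25 0; 0 0 1]
T2·T1 = [-323/325 -36/325 0; 36/325 -323/325 0; 0 0 1]
det M = 1; M⁻¹ = [-323/325 36/325 0; -36/325 -323/325 0; 0 0 1]
M⁻¹ · (251/325, -682/325)ᵀ = (-1, 2)ᵀ

p = (-1, 2)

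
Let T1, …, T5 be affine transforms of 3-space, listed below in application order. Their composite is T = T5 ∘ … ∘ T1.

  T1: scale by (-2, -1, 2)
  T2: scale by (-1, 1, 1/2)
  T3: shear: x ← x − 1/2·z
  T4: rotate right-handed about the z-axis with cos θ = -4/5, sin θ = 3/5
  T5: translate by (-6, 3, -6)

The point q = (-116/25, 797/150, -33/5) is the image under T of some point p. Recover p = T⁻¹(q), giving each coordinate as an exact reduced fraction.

T1 = [-2 0 0 0; 0 -1 0 0; 0 0 2 0; 0 0 0 1]
T2·T1 = [2 0 0 0; 0 -1 0 0; 0 0 1 0; 0 0 0 1]
T3·…·T1 = [2 0 -1/2 0; 0 -1 0 0; 0 0 1 0; 0 0 0 1]
T4·…·T1 = [-8/5 3/5 2/5 0; 6/5 4/5 -3/10 0; 0 0 1 0; 0 0 0 1]
T5·…·T1 = [-8/5 3/5 2/5 -6; 6/5 4/5 -3/10 3; 0 0 1 -6; 0 0 0 1]
det M = -2; M⁻¹ = [-2/5 3/10 1/4 -9/5; 3/5 4/5 0 6/5; 0 0 1 6; 0 0 0 1]
M⁻¹ · (-116/25, 797/150, -33/5)ᵀ = (0, 8/3, -3/5)ᵀ

p = (0, 8/3, -3/5)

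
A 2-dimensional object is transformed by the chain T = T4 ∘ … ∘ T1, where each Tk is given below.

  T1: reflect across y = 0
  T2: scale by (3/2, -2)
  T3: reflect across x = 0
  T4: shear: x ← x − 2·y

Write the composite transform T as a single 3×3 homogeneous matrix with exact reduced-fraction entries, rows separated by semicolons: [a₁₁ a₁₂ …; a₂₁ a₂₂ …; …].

T = [-3/2 -4 0; 0 2 0; 0 0 1]

T1 = [1 0 0; 0 -1 0; 0 0 1]
T2·T1 = [3/2 0 0; 0 2 0; 0 0 1]
T3·…·T1 = [-3/2 0 0; 0 2 0; 0 0 1]
T4·…·T1 = [-3/2 -4 0; 0 2 0; 0 0 1]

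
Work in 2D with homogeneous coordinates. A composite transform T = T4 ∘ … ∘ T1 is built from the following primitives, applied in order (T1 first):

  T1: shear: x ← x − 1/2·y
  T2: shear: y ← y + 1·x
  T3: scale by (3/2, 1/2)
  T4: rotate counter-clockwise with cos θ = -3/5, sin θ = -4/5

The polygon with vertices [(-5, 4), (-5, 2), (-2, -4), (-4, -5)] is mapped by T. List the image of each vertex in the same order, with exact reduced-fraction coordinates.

T1 shear: x ← x − 1/2·y: (-5, 4) → (-7, 4); (-5, 2) → (-6, 2); (-2, -4) → (0, -4); (-4, -5) → (-3/2, -5)
T2 shear: y ← y + 1·x: (-7, 4) → (-7, -3); (-6, 2) → (-6, -4); (0, -4) → (0, -4); (-3/2, -5) → (-3/2, -13/2)
T3 scale by (3/2, 1/2): (-7, -3) → (-21/2, -3/2); (-6, -4) → (-9, -2); (0, -4) → (0, -2); (-3/2, -13/2) → (-9/4, -13/4)
T4 rotate counter-clockwise with cos θ = -3/5, sin θ = -4/5: (-21/2, -3/2) → (51/10, 93/10); (-9, -2) → (19/5, 42/5); (0, -2) → (-8/5, 6/5); (-9/4, -13/4) → (-5/4, 15/4)

image vertices: (51/10, 93/10), (19/5, 42/5), (-8/5, 6/5), (-5/4, 15/4)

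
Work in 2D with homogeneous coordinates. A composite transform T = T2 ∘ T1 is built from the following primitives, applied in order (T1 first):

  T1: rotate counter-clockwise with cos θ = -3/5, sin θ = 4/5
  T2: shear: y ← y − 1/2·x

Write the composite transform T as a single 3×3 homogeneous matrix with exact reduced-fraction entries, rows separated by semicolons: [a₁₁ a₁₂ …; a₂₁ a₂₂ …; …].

T = [-3/5 -4/5 0; 11/10 -1/5 0; 0 0 1]

T1 = [-3/5 -4/5 0; 4/5 -3/5 0; 0 0 1]
T2·T1 = [-3/5 -4/5 0; 11/10 -1/5 0; 0 0 1]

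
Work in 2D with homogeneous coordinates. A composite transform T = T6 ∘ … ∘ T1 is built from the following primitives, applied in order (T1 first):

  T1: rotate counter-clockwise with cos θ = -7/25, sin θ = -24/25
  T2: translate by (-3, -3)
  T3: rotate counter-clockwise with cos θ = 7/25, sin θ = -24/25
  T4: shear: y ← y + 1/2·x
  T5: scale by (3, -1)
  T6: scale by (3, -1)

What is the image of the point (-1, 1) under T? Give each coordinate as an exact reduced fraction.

T(p) = (-612/25, -8/25)

T1 rotate counter-clockwise with cos θ = -7/25, sin θ = -24/25: (-1, 1) → (31/25, 17/25)
T2 translate by (-3, -3): (31/25, 17/25) → (-44/25, -58/25)
T3 rotate counter-clockwise with cos θ = 7/25, sin θ = -24/25: (-44/25, -58/25) → (-68/25, 26/25)
T4 shear: y ← y + 1/2·x: (-68/25, 26/25) → (-68/25, -8/25)
T5 scale by (3, -1): (-68/25, -8/25) → (-204/25, 8/25)
T6 scale by (3, -1): (-204/25, 8/25) → (-612/25, -8/25)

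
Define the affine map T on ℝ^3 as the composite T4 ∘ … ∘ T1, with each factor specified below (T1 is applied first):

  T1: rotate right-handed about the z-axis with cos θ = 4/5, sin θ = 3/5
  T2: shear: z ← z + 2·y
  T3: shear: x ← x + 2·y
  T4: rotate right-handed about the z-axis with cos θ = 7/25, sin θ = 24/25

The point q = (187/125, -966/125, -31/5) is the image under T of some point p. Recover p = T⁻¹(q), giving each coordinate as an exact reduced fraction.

T1 = [4/5 -3/5 0 0; 3/5 4/5 0 0; 0 0 1 0; 0 0 0 1]
T2·T1 = [4/5 -3/5 0 0; 3/5 4/5 0 0; 6/5 8/5 1 0; 0 0 0 1]
T3·…·T1 = [2 1 0 0; 3/5 4/5 0 0; 6/5 8/5 1 0; 0 0 0 1]
T4·…·T1 = [-2/125 -61/125 0 0; 261/125 148/125 0 0; 6/5 8/5 1 0; 0 0 0 1]
det M = 1; M⁻¹ = [148/125 61/125 0 0; -261/125 -2/125 0 0; 48/25 -14/25 1 0; 0 0 0 1]
M⁻¹ · (187/125, -966/125, -31/5)ᵀ = (-2, -3, 1)ᵀ

p = (-2, -3, 1)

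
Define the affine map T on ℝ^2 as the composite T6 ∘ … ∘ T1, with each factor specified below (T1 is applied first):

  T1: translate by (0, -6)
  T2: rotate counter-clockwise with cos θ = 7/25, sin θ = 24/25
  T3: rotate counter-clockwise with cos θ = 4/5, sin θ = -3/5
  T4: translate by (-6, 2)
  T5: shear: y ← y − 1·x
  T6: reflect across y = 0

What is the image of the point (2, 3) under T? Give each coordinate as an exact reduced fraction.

T1 translate by (0, -6): (2, 3) → (2, -3)
T2 rotate counter-clockwise with cos θ = 7/25, sin θ = 24/25: (2, -3) → (86/25, 27/25)
T3 rotate counter-clockwise with cos θ = 4/5, sin θ = -3/5: (86/25, 27/25) → (17/5, -6/5)
T4 translate by (-6, 2): (17/5, -6/5) → (-13/5, 4/5)
T5 shear: y ← y − 1·x: (-13/5, 4/5) → (-13/5, 17/5)
T6 reflect across y = 0: (-13/5, 17/5) → (-13/5, -17/5)

T(p) = (-13/5, -17/5)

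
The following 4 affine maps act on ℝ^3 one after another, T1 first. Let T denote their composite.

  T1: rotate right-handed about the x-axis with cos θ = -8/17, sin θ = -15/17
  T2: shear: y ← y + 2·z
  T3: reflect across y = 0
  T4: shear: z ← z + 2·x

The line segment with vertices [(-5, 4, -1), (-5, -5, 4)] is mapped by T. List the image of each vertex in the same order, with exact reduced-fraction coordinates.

T1 rotate right-handed about the x-axis with cos θ = -8/17, sin θ = -15/17: (-5, 4, -1) → (-5, -47/17, -52/17); (-5, -5, 4) → (-5, 100/17, 43/17)
T2 shear: y ← y + 2·z: (-5, -47/17, -52/17) → (-5, -151/17, -52/17); (-5, 100/17, 43/17) → (-5, 186/17, 43/17)
T3 reflect across y = 0: (-5, -151/17, -52/17) → (-5, 151/17, -52/17); (-5, 186/17, 43/17) → (-5, -186/17, 43/17)
T4 shear: z ← z + 2·x: (-5, 151/17, -52/17) → (-5, 151/17, -222/17); (-5, -186/17, 43/17) → (-5, -186/17, -127/17)

image vertices: (-5, 151/17, -222/17), (-5, -186/17, -127/17)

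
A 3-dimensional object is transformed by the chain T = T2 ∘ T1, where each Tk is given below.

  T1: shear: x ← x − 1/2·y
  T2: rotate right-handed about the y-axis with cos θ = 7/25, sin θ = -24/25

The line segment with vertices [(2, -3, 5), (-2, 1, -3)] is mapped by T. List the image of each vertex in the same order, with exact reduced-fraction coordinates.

image vertices: (-191/50, -3, 119/25), (109/50, 1, -81/25)

T1 shear: x ← x − 1/2·y: (2, -3, 5) → (7/2, -3, 5); (-2, 1, -3) → (-5/2, 1, -3)
T2 rotate right-handed about the y-axis with cos θ = 7/25, sin θ = -24/25: (7/2, -3, 5) → (-191/50, -3, 119/25); (-5/2, 1, -3) → (109/50, 1, -81/25)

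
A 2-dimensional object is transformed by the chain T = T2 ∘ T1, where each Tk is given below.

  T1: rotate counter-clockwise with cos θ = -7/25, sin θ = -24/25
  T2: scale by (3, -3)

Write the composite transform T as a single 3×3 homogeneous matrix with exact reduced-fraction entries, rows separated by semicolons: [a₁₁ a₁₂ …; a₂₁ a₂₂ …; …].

T = [-21/25 72/25 0; 72/25 21/25 0; 0 0 1]

T1 = [-7/25 24/25 0; -24/25 -7/25 0; 0 0 1]
T2·T1 = [-21/25 72/25 0; 72/25 21/25 0; 0 0 1]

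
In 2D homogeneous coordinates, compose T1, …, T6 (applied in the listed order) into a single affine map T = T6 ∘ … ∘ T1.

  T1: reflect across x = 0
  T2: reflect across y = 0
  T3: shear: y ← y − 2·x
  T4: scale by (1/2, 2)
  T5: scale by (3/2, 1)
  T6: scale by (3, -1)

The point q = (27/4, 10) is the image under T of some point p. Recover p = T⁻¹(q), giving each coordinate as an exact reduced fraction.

T1 = [-1 0 0; 0 1 0; 0 0 1]
T2·T1 = [-1 0 0; 0 -1 0; 0 0 1]
T3·…·T1 = [-1 0 0; 2 -1 0; 0 0 1]
T4·…·T1 = [-1/2 0 0; 4 -2 0; 0 0 1]
T5·…·T1 = [-3/4 0 0; 4 -2 0; 0 0 1]
T6·…·T1 = [-9/4 0 0; -4 2 0; 0 0 1]
det M = -9/2; M⁻¹ = [-4/9 0 0; -8/9 1/2 0; 0 0 1]
M⁻¹ · (27/4, 10)ᵀ = (-3, -1)ᵀ

p = (-3, -1)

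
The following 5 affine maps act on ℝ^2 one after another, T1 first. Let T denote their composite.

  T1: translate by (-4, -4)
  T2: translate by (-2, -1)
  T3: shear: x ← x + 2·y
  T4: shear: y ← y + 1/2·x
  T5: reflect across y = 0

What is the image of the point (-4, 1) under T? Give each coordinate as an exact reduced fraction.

T1 translate by (-4, -4): (-4, 1) → (-8, -3)
T2 translate by (-2, -1): (-8, -3) → (-10, -4)
T3 shear: x ← x + 2·y: (-10, -4) → (-18, -4)
T4 shear: y ← y + 1/2·x: (-18, -4) → (-18, -13)
T5 reflect across y = 0: (-18, -13) → (-18, 13)

T(p) = (-18, 13)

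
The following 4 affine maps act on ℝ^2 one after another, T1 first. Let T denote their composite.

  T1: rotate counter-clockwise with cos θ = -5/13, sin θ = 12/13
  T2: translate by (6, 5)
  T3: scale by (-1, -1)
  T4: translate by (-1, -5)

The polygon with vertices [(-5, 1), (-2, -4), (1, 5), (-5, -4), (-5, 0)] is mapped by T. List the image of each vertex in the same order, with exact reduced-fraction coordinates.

image vertices: (-8, -5), (-149/13, -126/13), (-2, -9), (-164/13, -90/13), (-116/13, -70/13)

T1 rotate counter-clockwise with cos θ = -5/13, sin θ = 12/13: (-5, 1) → (1, -5); (-2, -4) → (58/13, -4/13); (1, 5) → (-5, -1); (-5, -4) → (73/13, -40/13); (-5, 0) → (25/13, -60/13)
T2 translate by (6, 5): (1, -5) → (7, 0); (58/13, -4/13) → (136/13, 61/13); (-5, -1) → (1, 4); (73/13, -40/13) → (151/13, 25/13); (25/13, -60/13) → (103/13, 5/13)
T3 scale by (-1, -1): (7, 0) → (-7, 0); (136/13, 61/13) → (-136/13, -61/13); (1, 4) → (-1, -4); (151/13, 25/13) → (-151/13, -25/13); (103/13, 5/13) → (-103/13, -5/13)
T4 translate by (-1, -5): (-7, 0) → (-8, -5); (-136/13, -61/13) → (-149/13, -126/13); (-1, -4) → (-2, -9); (-151/13, -25/13) → (-164/13, -90/13); (-103/13, -5/13) → (-116/13, -70/13)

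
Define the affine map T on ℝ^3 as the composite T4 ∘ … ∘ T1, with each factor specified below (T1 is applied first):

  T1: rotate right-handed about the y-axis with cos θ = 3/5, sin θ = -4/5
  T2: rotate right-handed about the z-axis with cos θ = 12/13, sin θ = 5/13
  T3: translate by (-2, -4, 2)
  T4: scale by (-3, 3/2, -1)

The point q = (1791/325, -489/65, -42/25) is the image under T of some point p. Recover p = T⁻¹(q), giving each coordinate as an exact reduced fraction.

p = (-2/5, -1, 0)

T1 = [3/5 0 -4/5 0; 0 1 0 0; 4/5 0 3/5 0; 0 0 0 1]
T2·T1 = [36/65 -5/13 -48/65 0; 3/13 12/13 -4/13 0; 4/5 0 3/5 0; 0 0 0 1]
T3·…·T1 = [36/65 -5/13 -48/65 -2; 3/13 12/13 -4/13 -4; 4/5 0 3/5 2; 0 0 0 1]
T4·…·T1 = [-108/65 15/13 144/65 6; 9/26 18/13 -6/13 -6; -4/5 0 -3/5 -2; 0 0 0 1]
det M = 9/2; M⁻¹ = [-12/65 2/13 -4/5 28/65; 5/39 8/13 0 38/13; 16/65 -8/39 -3/5 -254/65; 0 0 0 1]
M⁻¹ · (1791/325, -489/65, -42/25)ᵀ = (-2/5, -1, 0)ᵀ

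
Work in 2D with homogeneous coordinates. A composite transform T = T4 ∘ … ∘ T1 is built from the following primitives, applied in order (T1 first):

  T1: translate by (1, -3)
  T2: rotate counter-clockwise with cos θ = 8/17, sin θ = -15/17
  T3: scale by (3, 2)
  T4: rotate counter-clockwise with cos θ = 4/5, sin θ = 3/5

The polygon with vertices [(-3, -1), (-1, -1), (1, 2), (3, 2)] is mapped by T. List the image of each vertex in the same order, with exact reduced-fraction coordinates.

T1 translate by (1, -3): (-3, -1) → (-2, -4); (-1, -1) → (0, -4); (1, 2) → (2, -1); (3, 2) → (4, -1)
T2 rotate counter-clockwise with cos θ = 8/17, sin θ = -15/17: (-2, -4) → (-76/17, -2/17); (0, -4) → (-60/17, -32/17); (2, -1) → (1/17, -38/17); (4, -1) → (1, -4)
T3 scale by (3, 2): (-76/17, -2/17) → (-228/17, -4/17); (-60/17, -32/17) → (-180/17, -64/17); (1/17, -38/17) → (3/17, -76/17); (1, -4) → (3, -8)
T4 rotate counter-clockwise with cos θ = 4/5, sin θ = 3/5: (-228/17, -4/17) → (-180/17, -140/17); (-180/17, -64/17) → (-528/85, -796/85); (3/17, -76/17) → (48/17, -59/17); (3, -8) → (36/5, -23/5)

image vertices: (-180/17, -140/17), (-528/85, -796/85), (48/17, -59/17), (36/5, -23/5)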